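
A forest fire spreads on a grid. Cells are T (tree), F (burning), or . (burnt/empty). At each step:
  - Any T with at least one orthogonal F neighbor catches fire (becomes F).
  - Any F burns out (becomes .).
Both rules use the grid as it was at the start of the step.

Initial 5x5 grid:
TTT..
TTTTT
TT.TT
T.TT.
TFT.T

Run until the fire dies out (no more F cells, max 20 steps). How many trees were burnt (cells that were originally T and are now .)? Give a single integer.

Step 1: +2 fires, +1 burnt (F count now 2)
Step 2: +2 fires, +2 burnt (F count now 2)
Step 3: +2 fires, +2 burnt (F count now 2)
Step 4: +3 fires, +2 burnt (F count now 3)
Step 5: +4 fires, +3 burnt (F count now 4)
Step 6: +3 fires, +4 burnt (F count now 3)
Step 7: +1 fires, +3 burnt (F count now 1)
Step 8: +0 fires, +1 burnt (F count now 0)
Fire out after step 8
Initially T: 18, now '.': 24
Total burnt (originally-T cells now '.'): 17

Answer: 17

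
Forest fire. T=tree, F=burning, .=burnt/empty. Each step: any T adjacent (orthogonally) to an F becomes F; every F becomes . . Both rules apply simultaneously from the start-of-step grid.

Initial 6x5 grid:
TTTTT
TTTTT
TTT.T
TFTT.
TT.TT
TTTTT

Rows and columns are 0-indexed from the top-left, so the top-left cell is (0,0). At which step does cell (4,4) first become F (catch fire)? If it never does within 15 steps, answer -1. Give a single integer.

Step 1: cell (4,4)='T' (+4 fires, +1 burnt)
Step 2: cell (4,4)='T' (+6 fires, +4 burnt)
Step 3: cell (4,4)='T' (+6 fires, +6 burnt)
Step 4: cell (4,4)='F' (+5 fires, +6 burnt)
  -> target ignites at step 4
Step 5: cell (4,4)='.' (+3 fires, +5 burnt)
Step 6: cell (4,4)='.' (+2 fires, +3 burnt)
Step 7: cell (4,4)='.' (+0 fires, +2 burnt)
  fire out at step 7

4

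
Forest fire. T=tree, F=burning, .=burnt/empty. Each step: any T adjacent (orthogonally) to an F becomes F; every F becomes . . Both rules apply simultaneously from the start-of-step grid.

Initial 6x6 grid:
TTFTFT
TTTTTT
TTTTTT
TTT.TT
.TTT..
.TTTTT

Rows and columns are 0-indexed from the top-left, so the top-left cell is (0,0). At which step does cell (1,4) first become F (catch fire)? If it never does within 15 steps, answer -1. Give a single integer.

Step 1: cell (1,4)='F' (+5 fires, +2 burnt)
  -> target ignites at step 1
Step 2: cell (1,4)='.' (+6 fires, +5 burnt)
Step 3: cell (1,4)='.' (+6 fires, +6 burnt)
Step 4: cell (1,4)='.' (+4 fires, +6 burnt)
Step 5: cell (1,4)='.' (+4 fires, +4 burnt)
Step 6: cell (1,4)='.' (+2 fires, +4 burnt)
Step 7: cell (1,4)='.' (+1 fires, +2 burnt)
Step 8: cell (1,4)='.' (+1 fires, +1 burnt)
Step 9: cell (1,4)='.' (+0 fires, +1 burnt)
  fire out at step 9

1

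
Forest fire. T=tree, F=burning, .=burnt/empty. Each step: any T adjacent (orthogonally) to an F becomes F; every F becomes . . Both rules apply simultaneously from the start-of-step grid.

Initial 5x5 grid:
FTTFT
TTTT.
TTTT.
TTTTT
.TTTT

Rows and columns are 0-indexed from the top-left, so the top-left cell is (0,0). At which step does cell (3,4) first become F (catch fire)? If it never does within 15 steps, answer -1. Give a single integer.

Step 1: cell (3,4)='T' (+5 fires, +2 burnt)
Step 2: cell (3,4)='T' (+4 fires, +5 burnt)
Step 3: cell (3,4)='T' (+4 fires, +4 burnt)
Step 4: cell (3,4)='F' (+4 fires, +4 burnt)
  -> target ignites at step 4
Step 5: cell (3,4)='.' (+3 fires, +4 burnt)
Step 6: cell (3,4)='.' (+0 fires, +3 burnt)
  fire out at step 6

4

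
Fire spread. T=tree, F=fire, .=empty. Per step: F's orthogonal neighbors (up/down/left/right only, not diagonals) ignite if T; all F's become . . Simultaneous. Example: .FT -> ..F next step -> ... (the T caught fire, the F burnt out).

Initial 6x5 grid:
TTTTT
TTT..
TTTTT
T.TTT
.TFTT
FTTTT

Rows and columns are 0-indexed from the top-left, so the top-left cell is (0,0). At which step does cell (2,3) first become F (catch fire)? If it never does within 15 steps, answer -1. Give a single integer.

Step 1: cell (2,3)='T' (+5 fires, +2 burnt)
Step 2: cell (2,3)='T' (+4 fires, +5 burnt)
Step 3: cell (2,3)='F' (+5 fires, +4 burnt)
  -> target ignites at step 3
Step 4: cell (2,3)='.' (+4 fires, +5 burnt)
Step 5: cell (2,3)='.' (+4 fires, +4 burnt)
Step 6: cell (2,3)='.' (+2 fires, +4 burnt)
Step 7: cell (2,3)='.' (+0 fires, +2 burnt)
  fire out at step 7

3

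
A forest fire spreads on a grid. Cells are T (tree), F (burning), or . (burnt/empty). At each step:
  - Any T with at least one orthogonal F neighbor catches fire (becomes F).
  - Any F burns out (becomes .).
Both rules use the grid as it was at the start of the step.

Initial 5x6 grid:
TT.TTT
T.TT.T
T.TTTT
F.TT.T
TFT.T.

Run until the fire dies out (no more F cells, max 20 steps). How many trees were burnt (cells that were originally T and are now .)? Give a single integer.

Answer: 19

Derivation:
Step 1: +3 fires, +2 burnt (F count now 3)
Step 2: +2 fires, +3 burnt (F count now 2)
Step 3: +3 fires, +2 burnt (F count now 3)
Step 4: +3 fires, +3 burnt (F count now 3)
Step 5: +2 fires, +3 burnt (F count now 2)
Step 6: +2 fires, +2 burnt (F count now 2)
Step 7: +3 fires, +2 burnt (F count now 3)
Step 8: +1 fires, +3 burnt (F count now 1)
Step 9: +0 fires, +1 burnt (F count now 0)
Fire out after step 9
Initially T: 20, now '.': 29
Total burnt (originally-T cells now '.'): 19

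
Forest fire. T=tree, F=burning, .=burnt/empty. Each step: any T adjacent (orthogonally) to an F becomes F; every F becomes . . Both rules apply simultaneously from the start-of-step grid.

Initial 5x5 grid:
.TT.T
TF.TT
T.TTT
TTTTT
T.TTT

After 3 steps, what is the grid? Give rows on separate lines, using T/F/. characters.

Step 1: 2 trees catch fire, 1 burn out
  .FT.T
  F..TT
  T.TTT
  TTTTT
  T.TTT
Step 2: 2 trees catch fire, 2 burn out
  ..F.T
  ...TT
  F.TTT
  TTTTT
  T.TTT
Step 3: 1 trees catch fire, 2 burn out
  ....T
  ...TT
  ..TTT
  FTTTT
  T.TTT

....T
...TT
..TTT
FTTTT
T.TTT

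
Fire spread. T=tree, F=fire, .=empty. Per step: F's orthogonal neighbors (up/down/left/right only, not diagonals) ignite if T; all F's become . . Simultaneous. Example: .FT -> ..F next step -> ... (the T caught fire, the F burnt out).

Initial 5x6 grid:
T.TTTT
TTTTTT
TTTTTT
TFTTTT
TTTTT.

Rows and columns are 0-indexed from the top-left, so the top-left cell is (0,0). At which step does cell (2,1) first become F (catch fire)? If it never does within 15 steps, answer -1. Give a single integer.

Step 1: cell (2,1)='F' (+4 fires, +1 burnt)
  -> target ignites at step 1
Step 2: cell (2,1)='.' (+6 fires, +4 burnt)
Step 3: cell (2,1)='.' (+5 fires, +6 burnt)
Step 4: cell (2,1)='.' (+6 fires, +5 burnt)
Step 5: cell (2,1)='.' (+3 fires, +6 burnt)
Step 6: cell (2,1)='.' (+2 fires, +3 burnt)
Step 7: cell (2,1)='.' (+1 fires, +2 burnt)
Step 8: cell (2,1)='.' (+0 fires, +1 burnt)
  fire out at step 8

1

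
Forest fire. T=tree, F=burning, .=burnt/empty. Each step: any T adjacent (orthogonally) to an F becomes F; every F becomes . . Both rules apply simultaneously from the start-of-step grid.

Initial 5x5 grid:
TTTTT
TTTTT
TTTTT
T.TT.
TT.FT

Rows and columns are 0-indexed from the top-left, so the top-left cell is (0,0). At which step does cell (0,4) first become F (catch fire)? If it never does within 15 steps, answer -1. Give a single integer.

Step 1: cell (0,4)='T' (+2 fires, +1 burnt)
Step 2: cell (0,4)='T' (+2 fires, +2 burnt)
Step 3: cell (0,4)='T' (+3 fires, +2 burnt)
Step 4: cell (0,4)='T' (+4 fires, +3 burnt)
Step 5: cell (0,4)='F' (+4 fires, +4 burnt)
  -> target ignites at step 5
Step 6: cell (0,4)='.' (+3 fires, +4 burnt)
Step 7: cell (0,4)='.' (+2 fires, +3 burnt)
Step 8: cell (0,4)='.' (+1 fires, +2 burnt)
Step 9: cell (0,4)='.' (+0 fires, +1 burnt)
  fire out at step 9

5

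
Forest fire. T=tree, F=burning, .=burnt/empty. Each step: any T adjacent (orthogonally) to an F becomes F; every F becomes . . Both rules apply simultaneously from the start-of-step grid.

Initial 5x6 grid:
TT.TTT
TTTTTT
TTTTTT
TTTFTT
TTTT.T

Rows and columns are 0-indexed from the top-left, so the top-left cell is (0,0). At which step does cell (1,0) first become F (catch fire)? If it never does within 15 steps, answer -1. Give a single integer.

Step 1: cell (1,0)='T' (+4 fires, +1 burnt)
Step 2: cell (1,0)='T' (+6 fires, +4 burnt)
Step 3: cell (1,0)='T' (+8 fires, +6 burnt)
Step 4: cell (1,0)='T' (+5 fires, +8 burnt)
Step 5: cell (1,0)='F' (+3 fires, +5 burnt)
  -> target ignites at step 5
Step 6: cell (1,0)='.' (+1 fires, +3 burnt)
Step 7: cell (1,0)='.' (+0 fires, +1 burnt)
  fire out at step 7

5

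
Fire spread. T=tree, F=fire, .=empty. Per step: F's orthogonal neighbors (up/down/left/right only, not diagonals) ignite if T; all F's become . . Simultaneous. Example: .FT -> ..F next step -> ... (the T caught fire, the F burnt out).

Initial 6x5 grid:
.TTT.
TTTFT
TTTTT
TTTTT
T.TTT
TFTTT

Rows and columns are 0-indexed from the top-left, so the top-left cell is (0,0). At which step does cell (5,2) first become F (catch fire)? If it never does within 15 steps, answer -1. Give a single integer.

Step 1: cell (5,2)='F' (+6 fires, +2 burnt)
  -> target ignites at step 1
Step 2: cell (5,2)='.' (+8 fires, +6 burnt)
Step 3: cell (5,2)='.' (+8 fires, +8 burnt)
Step 4: cell (5,2)='.' (+3 fires, +8 burnt)
Step 5: cell (5,2)='.' (+0 fires, +3 burnt)
  fire out at step 5

1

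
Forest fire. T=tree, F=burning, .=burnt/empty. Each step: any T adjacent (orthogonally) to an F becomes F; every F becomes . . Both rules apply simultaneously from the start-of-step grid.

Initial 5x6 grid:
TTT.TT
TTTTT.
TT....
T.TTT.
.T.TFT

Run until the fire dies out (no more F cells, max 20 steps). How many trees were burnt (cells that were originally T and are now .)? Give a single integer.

Step 1: +3 fires, +1 burnt (F count now 3)
Step 2: +1 fires, +3 burnt (F count now 1)
Step 3: +1 fires, +1 burnt (F count now 1)
Step 4: +0 fires, +1 burnt (F count now 0)
Fire out after step 4
Initially T: 19, now '.': 16
Total burnt (originally-T cells now '.'): 5

Answer: 5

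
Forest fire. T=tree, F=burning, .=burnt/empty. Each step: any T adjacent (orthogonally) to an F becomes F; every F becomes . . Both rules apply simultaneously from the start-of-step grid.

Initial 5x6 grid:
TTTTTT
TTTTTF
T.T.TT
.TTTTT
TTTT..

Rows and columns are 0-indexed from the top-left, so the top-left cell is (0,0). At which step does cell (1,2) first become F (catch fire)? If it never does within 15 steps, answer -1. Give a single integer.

Step 1: cell (1,2)='T' (+3 fires, +1 burnt)
Step 2: cell (1,2)='T' (+4 fires, +3 burnt)
Step 3: cell (1,2)='F' (+3 fires, +4 burnt)
  -> target ignites at step 3
Step 4: cell (1,2)='.' (+4 fires, +3 burnt)
Step 5: cell (1,2)='.' (+4 fires, +4 burnt)
Step 6: cell (1,2)='.' (+4 fires, +4 burnt)
Step 7: cell (1,2)='.' (+1 fires, +4 burnt)
Step 8: cell (1,2)='.' (+1 fires, +1 burnt)
Step 9: cell (1,2)='.' (+0 fires, +1 burnt)
  fire out at step 9

3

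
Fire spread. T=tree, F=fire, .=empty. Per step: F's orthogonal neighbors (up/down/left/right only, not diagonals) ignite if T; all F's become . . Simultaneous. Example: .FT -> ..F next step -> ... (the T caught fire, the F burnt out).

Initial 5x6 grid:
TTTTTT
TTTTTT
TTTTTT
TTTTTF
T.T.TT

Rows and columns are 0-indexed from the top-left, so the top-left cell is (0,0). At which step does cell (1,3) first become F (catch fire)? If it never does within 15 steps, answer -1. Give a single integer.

Step 1: cell (1,3)='T' (+3 fires, +1 burnt)
Step 2: cell (1,3)='T' (+4 fires, +3 burnt)
Step 3: cell (1,3)='T' (+4 fires, +4 burnt)
Step 4: cell (1,3)='F' (+5 fires, +4 burnt)
  -> target ignites at step 4
Step 5: cell (1,3)='.' (+4 fires, +5 burnt)
Step 6: cell (1,3)='.' (+4 fires, +4 burnt)
Step 7: cell (1,3)='.' (+2 fires, +4 burnt)
Step 8: cell (1,3)='.' (+1 fires, +2 burnt)
Step 9: cell (1,3)='.' (+0 fires, +1 burnt)
  fire out at step 9

4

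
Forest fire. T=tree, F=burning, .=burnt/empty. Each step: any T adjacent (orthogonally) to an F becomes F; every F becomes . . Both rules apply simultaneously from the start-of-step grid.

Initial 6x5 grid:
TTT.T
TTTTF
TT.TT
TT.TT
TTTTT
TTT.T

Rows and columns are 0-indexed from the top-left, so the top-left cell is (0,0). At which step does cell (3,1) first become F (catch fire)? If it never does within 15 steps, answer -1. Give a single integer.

Step 1: cell (3,1)='T' (+3 fires, +1 burnt)
Step 2: cell (3,1)='T' (+3 fires, +3 burnt)
Step 3: cell (3,1)='T' (+4 fires, +3 burnt)
Step 4: cell (3,1)='T' (+5 fires, +4 burnt)
Step 5: cell (3,1)='F' (+4 fires, +5 burnt)
  -> target ignites at step 5
Step 6: cell (3,1)='.' (+3 fires, +4 burnt)
Step 7: cell (3,1)='.' (+2 fires, +3 burnt)
Step 8: cell (3,1)='.' (+1 fires, +2 burnt)
Step 9: cell (3,1)='.' (+0 fires, +1 burnt)
  fire out at step 9

5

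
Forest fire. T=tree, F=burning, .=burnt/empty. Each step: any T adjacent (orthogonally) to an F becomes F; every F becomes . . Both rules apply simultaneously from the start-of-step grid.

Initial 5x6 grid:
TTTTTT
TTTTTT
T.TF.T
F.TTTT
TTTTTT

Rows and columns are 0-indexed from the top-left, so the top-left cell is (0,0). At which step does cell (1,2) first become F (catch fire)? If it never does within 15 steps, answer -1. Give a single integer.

Step 1: cell (1,2)='T' (+5 fires, +2 burnt)
Step 2: cell (1,2)='F' (+8 fires, +5 burnt)
  -> target ignites at step 2
Step 3: cell (1,2)='.' (+8 fires, +8 burnt)
Step 4: cell (1,2)='.' (+4 fires, +8 burnt)
Step 5: cell (1,2)='.' (+0 fires, +4 burnt)
  fire out at step 5

2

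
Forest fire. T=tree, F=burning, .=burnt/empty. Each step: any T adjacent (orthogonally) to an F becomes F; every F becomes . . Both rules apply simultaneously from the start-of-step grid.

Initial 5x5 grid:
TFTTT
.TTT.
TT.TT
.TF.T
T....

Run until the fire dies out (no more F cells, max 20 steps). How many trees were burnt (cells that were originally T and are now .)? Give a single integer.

Answer: 13

Derivation:
Step 1: +4 fires, +2 burnt (F count now 4)
Step 2: +3 fires, +4 burnt (F count now 3)
Step 3: +3 fires, +3 burnt (F count now 3)
Step 4: +1 fires, +3 burnt (F count now 1)
Step 5: +1 fires, +1 burnt (F count now 1)
Step 6: +1 fires, +1 burnt (F count now 1)
Step 7: +0 fires, +1 burnt (F count now 0)
Fire out after step 7
Initially T: 14, now '.': 24
Total burnt (originally-T cells now '.'): 13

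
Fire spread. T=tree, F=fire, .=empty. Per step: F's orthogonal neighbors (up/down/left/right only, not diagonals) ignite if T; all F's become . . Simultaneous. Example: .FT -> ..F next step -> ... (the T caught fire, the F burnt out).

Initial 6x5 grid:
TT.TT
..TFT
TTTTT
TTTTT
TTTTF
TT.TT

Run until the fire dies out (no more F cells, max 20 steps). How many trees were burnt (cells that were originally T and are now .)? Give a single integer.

Answer: 22

Derivation:
Step 1: +7 fires, +2 burnt (F count now 7)
Step 2: +6 fires, +7 burnt (F count now 6)
Step 3: +3 fires, +6 burnt (F count now 3)
Step 4: +4 fires, +3 burnt (F count now 4)
Step 5: +2 fires, +4 burnt (F count now 2)
Step 6: +0 fires, +2 burnt (F count now 0)
Fire out after step 6
Initially T: 24, now '.': 28
Total burnt (originally-T cells now '.'): 22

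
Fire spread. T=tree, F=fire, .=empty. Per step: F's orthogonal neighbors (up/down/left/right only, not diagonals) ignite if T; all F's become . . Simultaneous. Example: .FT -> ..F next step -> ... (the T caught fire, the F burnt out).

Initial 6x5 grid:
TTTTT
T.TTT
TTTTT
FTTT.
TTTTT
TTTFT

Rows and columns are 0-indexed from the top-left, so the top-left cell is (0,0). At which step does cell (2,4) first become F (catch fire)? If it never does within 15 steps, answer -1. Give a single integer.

Step 1: cell (2,4)='T' (+6 fires, +2 burnt)
Step 2: cell (2,4)='T' (+9 fires, +6 burnt)
Step 3: cell (2,4)='T' (+3 fires, +9 burnt)
Step 4: cell (2,4)='F' (+4 fires, +3 burnt)
  -> target ignites at step 4
Step 5: cell (2,4)='.' (+3 fires, +4 burnt)
Step 6: cell (2,4)='.' (+1 fires, +3 burnt)
Step 7: cell (2,4)='.' (+0 fires, +1 burnt)
  fire out at step 7

4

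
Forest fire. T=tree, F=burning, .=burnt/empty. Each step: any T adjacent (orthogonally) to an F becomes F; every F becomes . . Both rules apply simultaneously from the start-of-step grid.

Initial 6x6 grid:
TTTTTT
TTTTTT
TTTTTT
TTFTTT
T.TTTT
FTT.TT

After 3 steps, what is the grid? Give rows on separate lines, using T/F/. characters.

Step 1: 6 trees catch fire, 2 burn out
  TTTTTT
  TTTTTT
  TTFTTT
  TF.FTT
  F.FTTT
  .FT.TT
Step 2: 7 trees catch fire, 6 burn out
  TTTTTT
  TTFTTT
  TF.FTT
  F...FT
  ...FTT
  ..F.TT
Step 3: 7 trees catch fire, 7 burn out
  TTFTTT
  TF.FTT
  F...FT
  .....F
  ....FT
  ....TT

TTFTTT
TF.FTT
F...FT
.....F
....FT
....TT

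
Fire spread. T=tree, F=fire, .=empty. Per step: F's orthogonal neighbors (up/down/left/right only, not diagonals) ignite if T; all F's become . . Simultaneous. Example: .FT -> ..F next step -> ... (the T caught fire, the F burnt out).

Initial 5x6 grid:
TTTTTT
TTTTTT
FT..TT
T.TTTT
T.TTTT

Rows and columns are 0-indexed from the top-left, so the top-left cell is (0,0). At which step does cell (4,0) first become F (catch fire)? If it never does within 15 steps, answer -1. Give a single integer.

Step 1: cell (4,0)='T' (+3 fires, +1 burnt)
Step 2: cell (4,0)='F' (+3 fires, +3 burnt)
  -> target ignites at step 2
Step 3: cell (4,0)='.' (+2 fires, +3 burnt)
Step 4: cell (4,0)='.' (+2 fires, +2 burnt)
Step 5: cell (4,0)='.' (+2 fires, +2 burnt)
Step 6: cell (4,0)='.' (+3 fires, +2 burnt)
Step 7: cell (4,0)='.' (+3 fires, +3 burnt)
Step 8: cell (4,0)='.' (+3 fires, +3 burnt)
Step 9: cell (4,0)='.' (+3 fires, +3 burnt)
Step 10: cell (4,0)='.' (+1 fires, +3 burnt)
Step 11: cell (4,0)='.' (+0 fires, +1 burnt)
  fire out at step 11

2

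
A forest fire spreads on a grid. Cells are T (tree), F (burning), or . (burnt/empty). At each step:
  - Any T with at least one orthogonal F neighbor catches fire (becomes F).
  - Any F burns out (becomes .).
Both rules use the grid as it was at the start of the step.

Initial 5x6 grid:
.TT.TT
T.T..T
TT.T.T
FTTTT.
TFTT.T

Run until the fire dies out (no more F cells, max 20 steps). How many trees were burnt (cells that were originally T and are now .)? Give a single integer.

Answer: 11

Derivation:
Step 1: +4 fires, +2 burnt (F count now 4)
Step 2: +4 fires, +4 burnt (F count now 4)
Step 3: +1 fires, +4 burnt (F count now 1)
Step 4: +2 fires, +1 burnt (F count now 2)
Step 5: +0 fires, +2 burnt (F count now 0)
Fire out after step 5
Initially T: 19, now '.': 22
Total burnt (originally-T cells now '.'): 11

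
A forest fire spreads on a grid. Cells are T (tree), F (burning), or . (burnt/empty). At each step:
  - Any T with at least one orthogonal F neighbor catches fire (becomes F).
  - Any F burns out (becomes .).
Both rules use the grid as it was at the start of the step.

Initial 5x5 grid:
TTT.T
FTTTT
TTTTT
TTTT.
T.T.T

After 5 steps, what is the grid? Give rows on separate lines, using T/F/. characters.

Step 1: 3 trees catch fire, 1 burn out
  FTT.T
  .FTTT
  FTTTT
  TTTT.
  T.T.T
Step 2: 4 trees catch fire, 3 burn out
  .FT.T
  ..FTT
  .FTTT
  FTTT.
  T.T.T
Step 3: 5 trees catch fire, 4 burn out
  ..F.T
  ...FT
  ..FTT
  .FTT.
  F.T.T
Step 4: 3 trees catch fire, 5 burn out
  ....T
  ....F
  ...FT
  ..FT.
  ..T.T
Step 5: 4 trees catch fire, 3 burn out
  ....F
  .....
  ....F
  ...F.
  ..F.T

....F
.....
....F
...F.
..F.T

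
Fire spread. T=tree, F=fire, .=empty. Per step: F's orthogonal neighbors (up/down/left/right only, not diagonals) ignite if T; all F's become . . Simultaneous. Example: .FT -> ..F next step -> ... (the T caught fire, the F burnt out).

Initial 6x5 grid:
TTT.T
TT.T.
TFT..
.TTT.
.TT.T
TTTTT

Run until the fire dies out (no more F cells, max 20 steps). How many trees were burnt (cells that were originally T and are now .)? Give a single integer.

Step 1: +4 fires, +1 burnt (F count now 4)
Step 2: +4 fires, +4 burnt (F count now 4)
Step 3: +5 fires, +4 burnt (F count now 5)
Step 4: +2 fires, +5 burnt (F count now 2)
Step 5: +1 fires, +2 burnt (F count now 1)
Step 6: +1 fires, +1 burnt (F count now 1)
Step 7: +1 fires, +1 burnt (F count now 1)
Step 8: +0 fires, +1 burnt (F count now 0)
Fire out after step 8
Initially T: 20, now '.': 28
Total burnt (originally-T cells now '.'): 18

Answer: 18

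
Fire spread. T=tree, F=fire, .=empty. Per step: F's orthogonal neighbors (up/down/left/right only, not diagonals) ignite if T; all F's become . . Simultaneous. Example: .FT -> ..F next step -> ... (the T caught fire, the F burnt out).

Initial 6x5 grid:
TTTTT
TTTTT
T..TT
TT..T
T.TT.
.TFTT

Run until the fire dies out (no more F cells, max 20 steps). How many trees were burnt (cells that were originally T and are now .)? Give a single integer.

Answer: 5

Derivation:
Step 1: +3 fires, +1 burnt (F count now 3)
Step 2: +2 fires, +3 burnt (F count now 2)
Step 3: +0 fires, +2 burnt (F count now 0)
Fire out after step 3
Initially T: 22, now '.': 13
Total burnt (originally-T cells now '.'): 5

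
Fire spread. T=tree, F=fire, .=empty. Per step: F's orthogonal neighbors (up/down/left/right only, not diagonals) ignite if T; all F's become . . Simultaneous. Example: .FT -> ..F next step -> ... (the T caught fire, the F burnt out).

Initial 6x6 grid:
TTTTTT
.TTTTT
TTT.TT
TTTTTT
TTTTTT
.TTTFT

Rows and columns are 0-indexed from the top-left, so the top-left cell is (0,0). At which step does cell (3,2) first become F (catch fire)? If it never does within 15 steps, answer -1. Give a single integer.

Step 1: cell (3,2)='T' (+3 fires, +1 burnt)
Step 2: cell (3,2)='T' (+4 fires, +3 burnt)
Step 3: cell (3,2)='T' (+5 fires, +4 burnt)
Step 4: cell (3,2)='F' (+4 fires, +5 burnt)
  -> target ignites at step 4
Step 5: cell (3,2)='.' (+6 fires, +4 burnt)
Step 6: cell (3,2)='.' (+5 fires, +6 burnt)
Step 7: cell (3,2)='.' (+3 fires, +5 burnt)
Step 8: cell (3,2)='.' (+1 fires, +3 burnt)
Step 9: cell (3,2)='.' (+1 fires, +1 burnt)
Step 10: cell (3,2)='.' (+0 fires, +1 burnt)
  fire out at step 10

4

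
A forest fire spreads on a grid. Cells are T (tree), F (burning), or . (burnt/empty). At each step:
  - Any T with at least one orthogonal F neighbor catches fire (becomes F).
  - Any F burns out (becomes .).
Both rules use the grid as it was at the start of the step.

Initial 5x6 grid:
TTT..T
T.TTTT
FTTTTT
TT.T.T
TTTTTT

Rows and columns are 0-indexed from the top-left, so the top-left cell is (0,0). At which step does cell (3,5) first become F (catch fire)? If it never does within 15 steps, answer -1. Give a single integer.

Step 1: cell (3,5)='T' (+3 fires, +1 burnt)
Step 2: cell (3,5)='T' (+4 fires, +3 burnt)
Step 3: cell (3,5)='T' (+4 fires, +4 burnt)
Step 4: cell (3,5)='T' (+5 fires, +4 burnt)
Step 5: cell (3,5)='T' (+3 fires, +5 burnt)
Step 6: cell (3,5)='F' (+3 fires, +3 burnt)
  -> target ignites at step 6
Step 7: cell (3,5)='.' (+2 fires, +3 burnt)
Step 8: cell (3,5)='.' (+0 fires, +2 burnt)
  fire out at step 8

6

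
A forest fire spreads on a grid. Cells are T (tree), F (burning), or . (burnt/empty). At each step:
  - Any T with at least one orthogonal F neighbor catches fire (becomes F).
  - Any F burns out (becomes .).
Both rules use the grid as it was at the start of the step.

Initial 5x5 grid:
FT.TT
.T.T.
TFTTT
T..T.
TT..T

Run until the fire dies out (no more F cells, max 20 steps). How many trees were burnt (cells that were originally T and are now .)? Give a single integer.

Step 1: +4 fires, +2 burnt (F count now 4)
Step 2: +2 fires, +4 burnt (F count now 2)
Step 3: +4 fires, +2 burnt (F count now 4)
Step 4: +2 fires, +4 burnt (F count now 2)
Step 5: +1 fires, +2 burnt (F count now 1)
Step 6: +0 fires, +1 burnt (F count now 0)
Fire out after step 6
Initially T: 14, now '.': 24
Total burnt (originally-T cells now '.'): 13

Answer: 13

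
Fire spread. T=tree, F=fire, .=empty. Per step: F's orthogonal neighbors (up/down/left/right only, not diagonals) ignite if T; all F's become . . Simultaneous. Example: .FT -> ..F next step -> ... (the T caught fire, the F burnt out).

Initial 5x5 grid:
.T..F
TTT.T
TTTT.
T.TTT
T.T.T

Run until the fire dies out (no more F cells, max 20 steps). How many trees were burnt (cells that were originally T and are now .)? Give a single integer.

Step 1: +1 fires, +1 burnt (F count now 1)
Step 2: +0 fires, +1 burnt (F count now 0)
Fire out after step 2
Initially T: 16, now '.': 10
Total burnt (originally-T cells now '.'): 1

Answer: 1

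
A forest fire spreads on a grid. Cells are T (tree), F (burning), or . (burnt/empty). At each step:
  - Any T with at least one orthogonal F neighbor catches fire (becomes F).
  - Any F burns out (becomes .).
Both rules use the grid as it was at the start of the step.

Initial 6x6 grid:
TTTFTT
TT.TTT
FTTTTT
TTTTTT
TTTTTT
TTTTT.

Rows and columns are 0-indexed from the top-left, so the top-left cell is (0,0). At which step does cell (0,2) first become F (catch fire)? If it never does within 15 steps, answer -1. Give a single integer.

Step 1: cell (0,2)='F' (+6 fires, +2 burnt)
  -> target ignites at step 1
Step 2: cell (0,2)='.' (+9 fires, +6 burnt)
Step 3: cell (0,2)='.' (+6 fires, +9 burnt)
Step 4: cell (0,2)='.' (+5 fires, +6 burnt)
Step 5: cell (0,2)='.' (+4 fires, +5 burnt)
Step 6: cell (0,2)='.' (+2 fires, +4 burnt)
Step 7: cell (0,2)='.' (+0 fires, +2 burnt)
  fire out at step 7

1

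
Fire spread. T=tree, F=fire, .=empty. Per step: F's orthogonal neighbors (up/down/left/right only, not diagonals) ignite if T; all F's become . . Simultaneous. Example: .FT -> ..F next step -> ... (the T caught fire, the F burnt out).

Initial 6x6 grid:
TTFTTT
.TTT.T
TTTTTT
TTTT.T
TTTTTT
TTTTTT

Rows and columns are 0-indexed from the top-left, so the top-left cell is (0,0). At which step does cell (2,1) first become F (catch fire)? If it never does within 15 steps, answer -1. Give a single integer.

Step 1: cell (2,1)='T' (+3 fires, +1 burnt)
Step 2: cell (2,1)='T' (+5 fires, +3 burnt)
Step 3: cell (2,1)='F' (+4 fires, +5 burnt)
  -> target ignites at step 3
Step 4: cell (2,1)='.' (+6 fires, +4 burnt)
Step 5: cell (2,1)='.' (+5 fires, +6 burnt)
Step 6: cell (2,1)='.' (+5 fires, +5 burnt)
Step 7: cell (2,1)='.' (+3 fires, +5 burnt)
Step 8: cell (2,1)='.' (+1 fires, +3 burnt)
Step 9: cell (2,1)='.' (+0 fires, +1 burnt)
  fire out at step 9

3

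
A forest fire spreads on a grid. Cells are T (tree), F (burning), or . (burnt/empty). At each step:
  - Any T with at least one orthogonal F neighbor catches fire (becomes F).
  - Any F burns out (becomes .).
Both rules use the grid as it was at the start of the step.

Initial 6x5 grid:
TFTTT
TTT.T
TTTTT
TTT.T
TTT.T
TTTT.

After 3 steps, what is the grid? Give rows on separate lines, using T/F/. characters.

Step 1: 3 trees catch fire, 1 burn out
  F.FTT
  TFT.T
  TTTTT
  TTT.T
  TTT.T
  TTTT.
Step 2: 4 trees catch fire, 3 burn out
  ...FT
  F.F.T
  TFTTT
  TTT.T
  TTT.T
  TTTT.
Step 3: 4 trees catch fire, 4 burn out
  ....F
  ....T
  F.FTT
  TFT.T
  TTT.T
  TTTT.

....F
....T
F.FTT
TFT.T
TTT.T
TTTT.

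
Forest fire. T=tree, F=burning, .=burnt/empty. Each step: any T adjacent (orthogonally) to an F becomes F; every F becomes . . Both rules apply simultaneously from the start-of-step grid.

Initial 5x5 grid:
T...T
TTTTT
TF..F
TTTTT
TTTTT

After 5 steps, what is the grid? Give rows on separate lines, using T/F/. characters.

Step 1: 5 trees catch fire, 2 burn out
  T...T
  TFTTF
  F....
  TFTTF
  TTTTT
Step 2: 9 trees catch fire, 5 burn out
  T...F
  F.FF.
  .....
  F.FF.
  TFTTF
Step 3: 4 trees catch fire, 9 burn out
  F....
  .....
  .....
  .....
  F.FF.
Step 4: 0 trees catch fire, 4 burn out
  .....
  .....
  .....
  .....
  .....
Step 5: 0 trees catch fire, 0 burn out
  .....
  .....
  .....
  .....
  .....

.....
.....
.....
.....
.....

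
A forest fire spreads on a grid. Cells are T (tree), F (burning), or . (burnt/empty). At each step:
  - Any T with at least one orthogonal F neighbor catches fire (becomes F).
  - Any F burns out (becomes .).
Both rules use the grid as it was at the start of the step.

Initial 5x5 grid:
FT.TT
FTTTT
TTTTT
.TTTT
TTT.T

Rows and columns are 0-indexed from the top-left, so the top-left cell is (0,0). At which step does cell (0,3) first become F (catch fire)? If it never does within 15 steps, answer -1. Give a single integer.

Step 1: cell (0,3)='T' (+3 fires, +2 burnt)
Step 2: cell (0,3)='T' (+2 fires, +3 burnt)
Step 3: cell (0,3)='T' (+3 fires, +2 burnt)
Step 4: cell (0,3)='F' (+5 fires, +3 burnt)
  -> target ignites at step 4
Step 5: cell (0,3)='.' (+5 fires, +5 burnt)
Step 6: cell (0,3)='.' (+1 fires, +5 burnt)
Step 7: cell (0,3)='.' (+1 fires, +1 burnt)
Step 8: cell (0,3)='.' (+0 fires, +1 burnt)
  fire out at step 8

4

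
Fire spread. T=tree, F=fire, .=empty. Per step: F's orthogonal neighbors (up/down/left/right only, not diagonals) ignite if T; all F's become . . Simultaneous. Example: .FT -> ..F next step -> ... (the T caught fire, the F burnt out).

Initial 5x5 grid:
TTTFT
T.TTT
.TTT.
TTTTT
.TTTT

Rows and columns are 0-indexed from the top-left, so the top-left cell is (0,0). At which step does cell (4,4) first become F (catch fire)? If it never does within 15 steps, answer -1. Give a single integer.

Step 1: cell (4,4)='T' (+3 fires, +1 burnt)
Step 2: cell (4,4)='T' (+4 fires, +3 burnt)
Step 3: cell (4,4)='T' (+3 fires, +4 burnt)
Step 4: cell (4,4)='T' (+5 fires, +3 burnt)
Step 5: cell (4,4)='F' (+3 fires, +5 burnt)
  -> target ignites at step 5
Step 6: cell (4,4)='.' (+2 fires, +3 burnt)
Step 7: cell (4,4)='.' (+0 fires, +2 burnt)
  fire out at step 7

5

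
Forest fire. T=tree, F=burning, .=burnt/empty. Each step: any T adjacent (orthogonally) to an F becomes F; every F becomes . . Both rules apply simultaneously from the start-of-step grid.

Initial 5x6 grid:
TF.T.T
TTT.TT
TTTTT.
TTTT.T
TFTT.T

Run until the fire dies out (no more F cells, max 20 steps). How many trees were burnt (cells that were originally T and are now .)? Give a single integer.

Answer: 19

Derivation:
Step 1: +5 fires, +2 burnt (F count now 5)
Step 2: +6 fires, +5 burnt (F count now 6)
Step 3: +3 fires, +6 burnt (F count now 3)
Step 4: +1 fires, +3 burnt (F count now 1)
Step 5: +1 fires, +1 burnt (F count now 1)
Step 6: +1 fires, +1 burnt (F count now 1)
Step 7: +1 fires, +1 burnt (F count now 1)
Step 8: +1 fires, +1 burnt (F count now 1)
Step 9: +0 fires, +1 burnt (F count now 0)
Fire out after step 9
Initially T: 22, now '.': 27
Total burnt (originally-T cells now '.'): 19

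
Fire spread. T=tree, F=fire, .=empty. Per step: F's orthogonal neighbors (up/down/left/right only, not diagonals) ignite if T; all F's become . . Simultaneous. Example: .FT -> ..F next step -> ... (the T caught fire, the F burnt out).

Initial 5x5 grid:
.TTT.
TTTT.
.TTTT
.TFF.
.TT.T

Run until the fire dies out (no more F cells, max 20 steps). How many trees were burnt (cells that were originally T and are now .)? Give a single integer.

Step 1: +4 fires, +2 burnt (F count now 4)
Step 2: +5 fires, +4 burnt (F count now 5)
Step 3: +3 fires, +5 burnt (F count now 3)
Step 4: +2 fires, +3 burnt (F count now 2)
Step 5: +0 fires, +2 burnt (F count now 0)
Fire out after step 5
Initially T: 15, now '.': 24
Total burnt (originally-T cells now '.'): 14

Answer: 14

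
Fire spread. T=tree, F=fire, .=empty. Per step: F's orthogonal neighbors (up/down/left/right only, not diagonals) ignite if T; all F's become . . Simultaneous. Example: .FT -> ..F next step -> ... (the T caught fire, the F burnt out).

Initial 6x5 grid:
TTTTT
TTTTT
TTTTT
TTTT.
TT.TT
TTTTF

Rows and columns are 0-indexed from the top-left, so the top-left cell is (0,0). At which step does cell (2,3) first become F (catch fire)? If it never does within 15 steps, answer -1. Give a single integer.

Step 1: cell (2,3)='T' (+2 fires, +1 burnt)
Step 2: cell (2,3)='T' (+2 fires, +2 burnt)
Step 3: cell (2,3)='T' (+2 fires, +2 burnt)
Step 4: cell (2,3)='F' (+4 fires, +2 burnt)
  -> target ignites at step 4
Step 5: cell (2,3)='.' (+5 fires, +4 burnt)
Step 6: cell (2,3)='.' (+5 fires, +5 burnt)
Step 7: cell (2,3)='.' (+4 fires, +5 burnt)
Step 8: cell (2,3)='.' (+2 fires, +4 burnt)
Step 9: cell (2,3)='.' (+1 fires, +2 burnt)
Step 10: cell (2,3)='.' (+0 fires, +1 burnt)
  fire out at step 10

4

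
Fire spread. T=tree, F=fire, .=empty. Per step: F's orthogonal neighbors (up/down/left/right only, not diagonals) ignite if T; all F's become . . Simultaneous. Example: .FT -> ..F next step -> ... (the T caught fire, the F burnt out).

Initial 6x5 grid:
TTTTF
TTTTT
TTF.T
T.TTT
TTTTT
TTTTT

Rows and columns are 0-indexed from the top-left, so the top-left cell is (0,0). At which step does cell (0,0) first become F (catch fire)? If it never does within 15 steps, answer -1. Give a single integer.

Step 1: cell (0,0)='T' (+5 fires, +2 burnt)
Step 2: cell (0,0)='T' (+7 fires, +5 burnt)
Step 3: cell (0,0)='T' (+7 fires, +7 burnt)
Step 4: cell (0,0)='F' (+5 fires, +7 burnt)
  -> target ignites at step 4
Step 5: cell (0,0)='.' (+2 fires, +5 burnt)
Step 6: cell (0,0)='.' (+0 fires, +2 burnt)
  fire out at step 6

4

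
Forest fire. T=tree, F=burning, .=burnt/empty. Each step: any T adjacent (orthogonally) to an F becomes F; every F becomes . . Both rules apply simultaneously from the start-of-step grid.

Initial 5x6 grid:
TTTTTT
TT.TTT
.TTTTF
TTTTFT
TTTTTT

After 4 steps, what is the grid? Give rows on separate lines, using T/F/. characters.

Step 1: 5 trees catch fire, 2 burn out
  TTTTTT
  TT.TTF
  .TTTF.
  TTTF.F
  TTTTFT
Step 2: 6 trees catch fire, 5 burn out
  TTTTTF
  TT.TF.
  .TTF..
  TTF...
  TTTF.F
Step 3: 5 trees catch fire, 6 burn out
  TTTTF.
  TT.F..
  .TF...
  TF....
  TTF...
Step 4: 4 trees catch fire, 5 burn out
  TTTF..
  TT....
  .F....
  F.....
  TF....

TTTF..
TT....
.F....
F.....
TF....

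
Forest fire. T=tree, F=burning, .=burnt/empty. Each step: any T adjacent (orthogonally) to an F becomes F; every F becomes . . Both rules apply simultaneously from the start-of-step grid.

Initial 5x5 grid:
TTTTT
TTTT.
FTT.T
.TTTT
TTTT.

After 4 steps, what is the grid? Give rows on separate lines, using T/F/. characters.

Step 1: 2 trees catch fire, 1 burn out
  TTTTT
  FTTT.
  .FT.T
  .TTTT
  TTTT.
Step 2: 4 trees catch fire, 2 burn out
  FTTTT
  .FTT.
  ..F.T
  .FTTT
  TTTT.
Step 3: 4 trees catch fire, 4 burn out
  .FTTT
  ..FT.
  ....T
  ..FTT
  TFTT.
Step 4: 5 trees catch fire, 4 burn out
  ..FTT
  ...F.
  ....T
  ...FT
  F.FT.

..FTT
...F.
....T
...FT
F.FT.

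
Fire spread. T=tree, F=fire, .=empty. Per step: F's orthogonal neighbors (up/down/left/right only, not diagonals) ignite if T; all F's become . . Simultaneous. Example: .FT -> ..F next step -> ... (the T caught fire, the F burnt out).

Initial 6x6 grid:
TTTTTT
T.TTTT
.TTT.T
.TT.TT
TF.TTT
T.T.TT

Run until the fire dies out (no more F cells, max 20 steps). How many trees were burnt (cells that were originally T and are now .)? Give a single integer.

Step 1: +2 fires, +1 burnt (F count now 2)
Step 2: +3 fires, +2 burnt (F count now 3)
Step 3: +1 fires, +3 burnt (F count now 1)
Step 4: +2 fires, +1 burnt (F count now 2)
Step 5: +2 fires, +2 burnt (F count now 2)
Step 6: +3 fires, +2 burnt (F count now 3)
Step 7: +3 fires, +3 burnt (F count now 3)
Step 8: +3 fires, +3 burnt (F count now 3)
Step 9: +1 fires, +3 burnt (F count now 1)
Step 10: +2 fires, +1 burnt (F count now 2)
Step 11: +2 fires, +2 burnt (F count now 2)
Step 12: +2 fires, +2 burnt (F count now 2)
Step 13: +0 fires, +2 burnt (F count now 0)
Fire out after step 13
Initially T: 27, now '.': 35
Total burnt (originally-T cells now '.'): 26

Answer: 26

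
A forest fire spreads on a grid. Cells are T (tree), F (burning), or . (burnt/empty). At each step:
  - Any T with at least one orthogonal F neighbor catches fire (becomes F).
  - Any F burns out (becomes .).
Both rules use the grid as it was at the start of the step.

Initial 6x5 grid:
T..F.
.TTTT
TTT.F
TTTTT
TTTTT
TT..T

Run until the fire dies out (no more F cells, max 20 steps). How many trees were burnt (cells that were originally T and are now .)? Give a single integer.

Step 1: +3 fires, +2 burnt (F count now 3)
Step 2: +3 fires, +3 burnt (F count now 3)
Step 3: +5 fires, +3 burnt (F count now 5)
Step 4: +3 fires, +5 burnt (F count now 3)
Step 5: +3 fires, +3 burnt (F count now 3)
Step 6: +2 fires, +3 burnt (F count now 2)
Step 7: +1 fires, +2 burnt (F count now 1)
Step 8: +0 fires, +1 burnt (F count now 0)
Fire out after step 8
Initially T: 21, now '.': 29
Total burnt (originally-T cells now '.'): 20

Answer: 20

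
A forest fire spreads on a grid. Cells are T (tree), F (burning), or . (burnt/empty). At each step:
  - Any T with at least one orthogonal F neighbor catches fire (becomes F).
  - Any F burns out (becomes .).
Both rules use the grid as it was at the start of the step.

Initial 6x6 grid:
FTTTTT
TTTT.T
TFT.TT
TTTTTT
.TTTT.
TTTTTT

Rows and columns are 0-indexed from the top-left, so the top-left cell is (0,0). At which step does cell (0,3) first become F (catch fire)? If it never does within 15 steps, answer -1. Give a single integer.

Step 1: cell (0,3)='T' (+6 fires, +2 burnt)
Step 2: cell (0,3)='T' (+5 fires, +6 burnt)
Step 3: cell (0,3)='F' (+5 fires, +5 burnt)
  -> target ignites at step 3
Step 4: cell (0,3)='.' (+5 fires, +5 burnt)
Step 5: cell (0,3)='.' (+5 fires, +5 burnt)
Step 6: cell (0,3)='.' (+3 fires, +5 burnt)
Step 7: cell (0,3)='.' (+1 fires, +3 burnt)
Step 8: cell (0,3)='.' (+0 fires, +1 burnt)
  fire out at step 8

3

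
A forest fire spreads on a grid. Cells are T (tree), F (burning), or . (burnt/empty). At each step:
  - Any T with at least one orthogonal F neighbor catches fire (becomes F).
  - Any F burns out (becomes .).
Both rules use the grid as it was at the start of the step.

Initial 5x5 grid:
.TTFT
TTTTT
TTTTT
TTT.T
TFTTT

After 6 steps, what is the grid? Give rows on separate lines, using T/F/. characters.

Step 1: 6 trees catch fire, 2 burn out
  .TF.F
  TTTFT
  TTTTT
  TFT.T
  F.FTT
Step 2: 8 trees catch fire, 6 burn out
  .F...
  TTF.F
  TFTFT
  F.F.T
  ...FT
Step 3: 5 trees catch fire, 8 burn out
  .....
  TF...
  F.F.F
  ....T
  ....F
Step 4: 2 trees catch fire, 5 burn out
  .....
  F....
  .....
  ....F
  .....
Step 5: 0 trees catch fire, 2 burn out
  .....
  .....
  .....
  .....
  .....
Step 6: 0 trees catch fire, 0 burn out
  .....
  .....
  .....
  .....
  .....

.....
.....
.....
.....
.....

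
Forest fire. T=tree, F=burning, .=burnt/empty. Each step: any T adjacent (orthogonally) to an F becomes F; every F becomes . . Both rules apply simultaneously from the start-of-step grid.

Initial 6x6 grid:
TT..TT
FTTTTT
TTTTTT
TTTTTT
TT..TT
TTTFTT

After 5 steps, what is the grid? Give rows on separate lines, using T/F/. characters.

Step 1: 5 trees catch fire, 2 burn out
  FT..TT
  .FTTTT
  FTTTTT
  TTTTTT
  TT..TT
  TTF.FT
Step 2: 7 trees catch fire, 5 burn out
  .F..TT
  ..FTTT
  .FTTTT
  FTTTTT
  TT..FT
  TF...F
Step 3: 8 trees catch fire, 7 burn out
  ....TT
  ...FTT
  ..FTTT
  .FTTFT
  FF...F
  F.....
Step 4: 6 trees catch fire, 8 burn out
  ....TT
  ....FT
  ...FFT
  ..FF.F
  ......
  ......
Step 5: 3 trees catch fire, 6 burn out
  ....FT
  .....F
  .....F
  ......
  ......
  ......

....FT
.....F
.....F
......
......
......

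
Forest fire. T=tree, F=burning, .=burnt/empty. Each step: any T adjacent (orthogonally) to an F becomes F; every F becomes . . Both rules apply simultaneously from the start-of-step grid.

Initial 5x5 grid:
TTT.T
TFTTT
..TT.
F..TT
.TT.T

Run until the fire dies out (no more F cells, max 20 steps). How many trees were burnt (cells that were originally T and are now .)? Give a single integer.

Answer: 13

Derivation:
Step 1: +3 fires, +2 burnt (F count now 3)
Step 2: +4 fires, +3 burnt (F count now 4)
Step 3: +2 fires, +4 burnt (F count now 2)
Step 4: +2 fires, +2 burnt (F count now 2)
Step 5: +1 fires, +2 burnt (F count now 1)
Step 6: +1 fires, +1 burnt (F count now 1)
Step 7: +0 fires, +1 burnt (F count now 0)
Fire out after step 7
Initially T: 15, now '.': 23
Total burnt (originally-T cells now '.'): 13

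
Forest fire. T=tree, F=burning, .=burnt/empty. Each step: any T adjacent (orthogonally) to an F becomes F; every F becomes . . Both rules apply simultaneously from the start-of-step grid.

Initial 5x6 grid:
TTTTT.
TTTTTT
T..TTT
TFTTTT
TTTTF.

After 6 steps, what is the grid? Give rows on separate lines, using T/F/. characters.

Step 1: 5 trees catch fire, 2 burn out
  TTTTT.
  TTTTTT
  T..TTT
  F.FTFT
  TFTF..
Step 2: 6 trees catch fire, 5 burn out
  TTTTT.
  TTTTTT
  F..TFT
  ...F.F
  F.F...
Step 3: 4 trees catch fire, 6 burn out
  TTTTT.
  FTTTFT
  ...F.F
  ......
  ......
Step 4: 5 trees catch fire, 4 burn out
  FTTTF.
  .FTF.F
  ......
  ......
  ......
Step 5: 3 trees catch fire, 5 burn out
  .FTF..
  ..F...
  ......
  ......
  ......
Step 6: 1 trees catch fire, 3 burn out
  ..F...
  ......
  ......
  ......
  ......

..F...
......
......
......
......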